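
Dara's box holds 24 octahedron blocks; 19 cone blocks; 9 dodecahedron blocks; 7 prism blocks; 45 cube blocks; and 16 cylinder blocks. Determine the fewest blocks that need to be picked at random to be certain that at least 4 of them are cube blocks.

In the worst case for collecting cube blocks, every non-cube block comes out first.
There are 24 + 19 + 9 + 7 + 16 = 75 non-cube blocks altogether.
After those, each further block must be cube, so 75 + 4 = 79 draws guarantee 4 cube blocks.

79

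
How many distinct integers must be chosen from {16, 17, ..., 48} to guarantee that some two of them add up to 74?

23

Group the elements by complementary pair {x, 74−x}: {26,48}, {27,47}, {28,46}, …, giving 11 two-element pairs; the single value 37 (it cannot pair with itself since the integers are distinct); and 10 integers whose partner 74−x falls outside [16,48].
Treating each of those 22 groups as a pigeonhole, one can pick one integer per group — 22 integers — with no two summing to 74.
The 23rd integer lands in an occupied pair, forcing a sum of 74.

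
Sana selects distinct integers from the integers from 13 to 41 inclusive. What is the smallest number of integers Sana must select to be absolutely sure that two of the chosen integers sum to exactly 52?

Two chosen integers sum to 52 exactly when both halves of some pair {x, 52−x} with 13 ≤ x ≤ 52−x ≤ 39 are chosen — 13 such pairs.
The remaining 3 elements (those with no distinct partner in range) can never complete a 52-sum, so the worst case takes all of them and one from each pair: 3 + 13 = 16.
Pigeonhole: the 17th integer has to be the second member of some pair, so 16 + 1 = 17.

17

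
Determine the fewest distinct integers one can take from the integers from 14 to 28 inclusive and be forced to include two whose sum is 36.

A set avoiding the sum 36 can contain at most one of each pair {x, 36−x}, plus the 7 elements whose complement lies outside the range or equal to its own complement.
The integers 18, …, 28 (11 of them) are such a set: any two sum to at least 18+19 = 37 > 36.
Any 12th integer completes one of the 4 pairs, so 12 choices force a sum of 36.

12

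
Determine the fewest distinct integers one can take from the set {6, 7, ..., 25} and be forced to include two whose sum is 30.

Group the elements by complementary pair {x, 30−x}: {6,24}, {7,23}, {8,22}, …, giving 9 two-element pairs, the single value 15 (it cannot pair with itself since the integers are distinct), and 1 integer whose partner 30−x falls outside [6,25].
Pigeonhole: treating each of those 11 groups as a pigeonhole, one can pick one integer per group — 11 integers — with no two summing to 30.
The 12th integer lands in an occupied pair, forcing a sum of 30.

12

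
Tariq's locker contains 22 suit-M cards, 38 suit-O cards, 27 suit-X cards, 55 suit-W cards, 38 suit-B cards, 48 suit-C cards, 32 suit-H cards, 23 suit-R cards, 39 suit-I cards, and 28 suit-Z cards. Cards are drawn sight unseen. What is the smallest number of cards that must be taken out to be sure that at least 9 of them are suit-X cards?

332

In the worst case for collecting suit-X cards, every non-suit-X card comes out first.
There are 22 + 38 + 55 + 38 + 48 + 32 + 23 + 39 + 28 = 323 non-suit-X cards altogether.
After those, each further card must be suit-X, so 323 + 9 = 332 draws guarantee 9 suit-X cards.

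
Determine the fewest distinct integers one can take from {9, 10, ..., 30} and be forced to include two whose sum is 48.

Two chosen integers sum to 48 exactly when both halves of some pair {x, 48−x} with 18 ≤ x ≤ 48−x ≤ 30 are chosen — 6 such pairs.
The remaining 10 elements (those with no distinct partner in range) can never complete a 48-sum, so the worst case takes all of them and one from each pair: 10 + 6 = 16.
The 17th integer has to be the second member of some pair, so 16 + 1 = 17.

17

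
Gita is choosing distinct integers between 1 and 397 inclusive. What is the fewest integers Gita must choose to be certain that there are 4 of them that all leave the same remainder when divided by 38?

By the pigeonhole principle, the 38 residue classes mod 38 are the pigeonholes.
With 114 integers one could put 3 in each residue class and have no class reach 4.
The 115th integer pushes some class to 4, so 38·3 + 1 = 115.

115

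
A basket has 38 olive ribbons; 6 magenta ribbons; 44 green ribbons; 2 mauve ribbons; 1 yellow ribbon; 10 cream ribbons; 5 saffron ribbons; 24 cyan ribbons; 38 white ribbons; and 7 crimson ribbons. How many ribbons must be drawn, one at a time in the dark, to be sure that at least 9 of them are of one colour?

62

By pigeonhole, the 10 colours are the holes; the ribbons drawn are the pigeons.
To avoid 9 of any one colour, the worst case takes at most 8 of each colour, or every ribbon of a colour that has fewer than 8.
That gives 8 + 6 + 8 + 2 + 1 + 8 + 5 + 8 + 8 + 7 = 61 ribbons with no colour reaching 9.
The next ribbon forces some colour to 9, so 61 + 1 = 62.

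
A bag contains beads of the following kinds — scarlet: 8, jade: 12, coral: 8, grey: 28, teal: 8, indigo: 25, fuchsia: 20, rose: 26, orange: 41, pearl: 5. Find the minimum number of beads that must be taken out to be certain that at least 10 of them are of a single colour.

The 10 colours are the holes; the beads drawn are the pigeons.
To avoid 10 of any one colour, the worst case takes at most 9 of each colour, or every bead of a colour that has fewer than 9.
That gives 8 + 9 + 8 + 9 + 8 + 9 + 9 + 9 + 9 + 5 = 83 beads with no colour reaching 10.
The next bead forces some colour to 10, so 83 + 1 = 84.

84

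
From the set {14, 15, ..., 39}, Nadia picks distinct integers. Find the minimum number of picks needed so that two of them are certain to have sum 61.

Two chosen integers sum to 61 exactly when both halves of some pair {x, 61−x} with 22 ≤ x ≤ 61−x ≤ 39 are chosen — 9 such pairs.
The remaining 8 elements (those with no distinct partner in range) can never complete a 61-sum, so the worst case takes all of them and one from each pair: 8 + 9 = 17.
By the pigeonhole principle, the 18th integer has to be the second member of some pair, so 17 + 1 = 18.

18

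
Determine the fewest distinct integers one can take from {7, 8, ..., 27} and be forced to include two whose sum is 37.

13

A set avoiding the sum 37 can contain at most one of each pair {x, 37−x}, plus the 3 elements whose complement lies outside the range.
The integers 7, …, 18 (12 of them) are such a set: any two sum to at least 7+8 = 15 and at most 17+18 = 35 < 37.
By pigeonhole, any 13th integer completes one of the 9 pairs, so 13 choices force a sum of 37.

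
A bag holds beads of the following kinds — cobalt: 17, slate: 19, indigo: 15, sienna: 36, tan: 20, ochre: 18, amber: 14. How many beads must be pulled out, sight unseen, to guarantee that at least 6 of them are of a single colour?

36

Put each drawn bead into a box by colour. The largest draw with every box below 6 takes min(count, 5) from each colour.
Σ min(cᵢ, 5) = 5 + 5 + 5 + 5 + 5 + 5 + 5 = 35.
Draw number 35 + 1 = 36 must push one box to 6.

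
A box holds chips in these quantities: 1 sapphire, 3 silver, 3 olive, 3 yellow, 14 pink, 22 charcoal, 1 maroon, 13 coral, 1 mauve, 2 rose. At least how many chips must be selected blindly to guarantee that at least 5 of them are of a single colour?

By the pigeonhole principle, the 10 colours are the holes; the chips drawn are the pigeons.
To avoid 5 of any one colour, the worst case takes at most 4 of each colour, or every chip of a colour that has fewer than 4.
That gives 1 + 3 + 3 + 3 + 4 + 4 + 1 + 4 + 1 + 2 = 26 chips with no colour reaching 5.
The next chip forces some colour to 5, so 26 + 1 = 27.

27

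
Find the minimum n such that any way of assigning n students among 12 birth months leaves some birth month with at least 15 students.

169

With 168 students one could put exactly 14 in each of the 12 birth months, and no birth month would reach 15.
By the pigeonhole principle, one more student must land in a birth month that already has 14, giving it 15.
So 12 × 14 + 1 = 169 students are required.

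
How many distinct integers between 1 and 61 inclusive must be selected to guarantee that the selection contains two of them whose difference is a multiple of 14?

15

Integers whose pairwise differences are multiples of 14 are exactly those sharing a remainder mod 14. The 14 residue classes mod 14 are the pigeonholes.
With 14 integers one could put 1 in each residue class and have no class reach 2.
The 15th integer pushes some class to 2, so 14·1 + 1 = 15.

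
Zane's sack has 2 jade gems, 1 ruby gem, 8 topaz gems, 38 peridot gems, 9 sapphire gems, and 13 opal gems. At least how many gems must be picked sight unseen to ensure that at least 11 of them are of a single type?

41

An adversary could hand out at most 10 gems per type (4 types run out sooner): 2 + 1 + 8 + 10 + 9 + 10 = 40 gems and still no type has 11.
Pigeonhole: one more gem lands in a type already at 10, so 41 draws are enough and 40 are not.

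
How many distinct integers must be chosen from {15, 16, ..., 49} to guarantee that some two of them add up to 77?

Two chosen integers sum to 77 exactly when both halves of some pair {x, 77−x} with 28 ≤ x ≤ 77−x ≤ 49 are chosen — 11 such pairs.
The remaining 13 elements (those with no distinct partner in range) can never complete a 77-sum, so the worst case takes all of them and one from each pair: 13 + 11 = 24.
Pigeonhole: the 25th integer has to be the second member of some pair, so 24 + 1 = 25.

25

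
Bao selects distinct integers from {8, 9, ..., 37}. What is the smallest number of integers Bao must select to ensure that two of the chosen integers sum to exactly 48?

18

A set avoiding the sum 48 can contain at most one of each pair {x, 48−x}, plus the 4 elements whose complement lies outside the range or equal to its own complement.
The integers 8, …, 24 (17 of them) are such a set: any two sum to at least 8+9 = 17 and at most 23+24 = 47 < 48.
Pigeonhole: any 18th integer completes one of the 13 pairs, so 18 choices force a sum of 48.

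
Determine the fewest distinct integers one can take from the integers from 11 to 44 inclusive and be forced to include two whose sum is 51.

20

Group the elements by complementary pair {x, 51−x}: {11,40}, {12,39}, {13,38}, …, giving 15 two-element pairs and 4 integers whose partner 51−x falls outside [11,44].
Treating each of those 19 groups as a pigeonhole, one can pick one integer per group — 19 integers — with no two summing to 51.
The 20th integer lands in an occupied pair, forcing a sum of 51.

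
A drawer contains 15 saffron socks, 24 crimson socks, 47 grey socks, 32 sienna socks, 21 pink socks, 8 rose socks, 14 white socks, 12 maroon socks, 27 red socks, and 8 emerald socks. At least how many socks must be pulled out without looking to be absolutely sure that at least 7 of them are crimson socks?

191

In the worst case for collecting crimson socks, every non-crimson sock comes out first.
There are 15 + 47 + 32 + 21 + 8 + 14 + 12 + 27 + 8 = 184 non-crimson socks altogether.
After those, each further sock must be crimson, so 184 + 7 = 191 draws guarantee 7 crimson socks.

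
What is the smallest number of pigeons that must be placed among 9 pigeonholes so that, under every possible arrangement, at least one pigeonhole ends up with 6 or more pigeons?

With 45 pigeons one could put exactly 5 in each of the 9 pigeonholes, and no pigeonhole would reach 6.
One more pigeon must land in a pigeonhole that already has 5, giving it 6.
So 9 × 5 + 1 = 46 pigeons are required.

46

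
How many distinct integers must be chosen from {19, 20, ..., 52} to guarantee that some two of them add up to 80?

A set avoiding the sum 80 can contain at most one of each pair {x, 80−x}, plus the 10 elements whose complement lies outside the range or equal to its own complement.
The integers 19, …, 40 (22 of them) are such a set: any two sum to at least 19+20 = 39 and at most 39+40 = 79 < 80.
Pigeonhole: any 23rd integer completes one of the 12 pairs, so 23 choices force a sum of 80.

23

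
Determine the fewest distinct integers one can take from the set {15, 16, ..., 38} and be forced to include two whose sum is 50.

Group the elements by complementary pair {x, 50−x}: {15,35}, {16,34}, {17,33}, …, giving 10 two-element pairs, the single value 25 (it cannot pair with itself since the integers are distinct), and 3 integers whose partner 50−x falls outside [15,38].
Treating each of those 14 groups as a pigeonhole, one can pick one integer per group — 14 integers — with no two summing to 50.
The 15th integer lands in an occupied pair, forcing a sum of 50.

15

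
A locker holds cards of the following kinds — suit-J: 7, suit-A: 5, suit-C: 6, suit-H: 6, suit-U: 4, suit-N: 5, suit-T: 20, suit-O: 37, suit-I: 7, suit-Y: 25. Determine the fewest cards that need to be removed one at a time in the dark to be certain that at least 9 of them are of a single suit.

65

Put each drawn card into a box by suit. The largest draw with every box below 9 takes min(count, 8) from each suit; suits with fewer than 8 contribute all they have.
Σ min(cᵢ, 8) = 7 + 5 + 6 + 6 + 4 + 5 + 8 + 8 + 7 + 8 = 64.
Draw number 64 + 1 = 65 must push one box to 9.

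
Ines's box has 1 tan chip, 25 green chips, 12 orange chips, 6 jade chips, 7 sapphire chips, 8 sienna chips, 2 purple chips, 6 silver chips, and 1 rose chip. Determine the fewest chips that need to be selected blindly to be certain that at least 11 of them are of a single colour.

Put each drawn chip into a box by colour. The largest draw with every box below 11 takes min(count, 10) from each colour; colours with fewer than 10 contribute all they have.
Σ min(cᵢ, 10) = 1 + 10 + 10 + 6 + 7 + 8 + 2 + 6 + 1 = 51.
Draw number 51 + 1 = 52 must push one box to 11.

52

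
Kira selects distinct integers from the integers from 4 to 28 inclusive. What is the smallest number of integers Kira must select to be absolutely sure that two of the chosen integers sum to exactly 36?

A set avoiding the sum 36 can contain at most one of each pair {x, 36−x}, plus the 5 elements whose complement lies outside the range or equal to its own complement.
The integers 4, …, 18 (15 of them) are such a set: any two sum to at least 4+5 = 9 and at most 17+18 = 35 < 36.
By the pigeonhole principle, any 16th integer completes one of the 10 pairs, so 16 choices force a sum of 36.

16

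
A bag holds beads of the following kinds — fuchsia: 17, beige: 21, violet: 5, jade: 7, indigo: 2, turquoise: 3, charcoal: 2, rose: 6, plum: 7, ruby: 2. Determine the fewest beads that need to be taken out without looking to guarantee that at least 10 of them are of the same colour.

53

Pigeonhole: put each drawn bead into a box by colour. The largest draw with every box below 10 takes min(count, 9) from each colour; colours with fewer than 9 contribute all they have.
Σ min(cᵢ, 9) = 9 + 9 + 5 + 7 + 2 + 3 + 2 + 6 + 7 + 2 = 52.
Draw number 52 + 1 = 53 must push one box to 10.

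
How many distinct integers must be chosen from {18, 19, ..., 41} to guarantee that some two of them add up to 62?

A set avoiding the sum 62 can contain at most one of each pair {x, 62−x}, plus the 4 elements whose complement lies outside the range or equal to its own complement.
The integers 18, …, 31 (14 of them) are such a set: any two sum to at least 18+19 = 37 and at most 30+31 = 61 < 62.
By the pigeonhole principle, any 15th integer completes one of the 10 pairs, so 15 choices force a sum of 62.

15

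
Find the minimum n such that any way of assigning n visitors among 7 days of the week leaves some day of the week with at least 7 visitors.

With 42 visitors one could put exactly 6 in each of the 7 days of the week, and no day of the week would reach 7.
One more visitor must land in a day of the week that already has 6, giving it 7.
So 7 × 6 + 1 = 43 visitors are required.

43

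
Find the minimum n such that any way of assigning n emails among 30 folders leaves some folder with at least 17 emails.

481

With 480 emails one could put exactly 16 in each of the 30 folders, and no folder would reach 17.
One more email must land in a folder that already has 16, giving it 17.
So 30 × 16 + 1 = 481 emails are required.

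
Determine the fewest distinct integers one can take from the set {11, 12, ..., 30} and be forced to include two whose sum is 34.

Group the elements by complementary pair {x, 34−x}: {11,23}, {12,22}, {13,21}, …, giving 6 two-element pairs; the single value 17 (it cannot pair with itself since the integers are distinct); and 7 integers whose partner 34−x falls outside [11,30].
By pigeonhole, treating each of those 14 groups as a pigeonhole, one can pick one integer per group — 14 integers — with no two summing to 34.
The 15th integer lands in an occupied pair, forcing a sum of 34.

15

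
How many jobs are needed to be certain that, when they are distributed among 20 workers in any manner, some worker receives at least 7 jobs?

With 120 jobs one could put exactly 6 in each of the 20 workers, and no worker would reach 7.
Pigeonhole: one more job must land in a worker that already has 6, giving it 7.
So 20 × 6 + 1 = 121 jobs are required.

121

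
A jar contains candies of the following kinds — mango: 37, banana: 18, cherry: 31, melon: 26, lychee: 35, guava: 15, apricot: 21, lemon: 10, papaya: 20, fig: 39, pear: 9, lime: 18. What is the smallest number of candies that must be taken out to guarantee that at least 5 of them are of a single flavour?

By the pigeonhole principle, the 12 flavours are the holes; the candies drawn are the pigeons.
To avoid 5 of any one flavour, the worst case takes at most 4 of each flavour.
That gives 4 + 4 + 4 + 4 + 4 + 4 + 4 + 4 + 4 + 4 + 4 + 4 = 48 candies with no flavour reaching 5.
The next candy forces some flavour to 5, so 48 + 1 = 49.

49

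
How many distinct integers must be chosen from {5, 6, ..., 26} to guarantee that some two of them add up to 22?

Group the elements by complementary pair {x, 22−x}: {5,17}, {6,16}, {7,15}, …, giving 6 two-element pairs, the single value 11 (it cannot pair with itself since the integers are distinct), and 9 integers whose partner 22−x falls outside [5,26].
By the pigeonhole principle, treating each of those 16 groups as a pigeonhole, one can pick one integer per group — 16 integers — with no two summing to 22.
The 17th integer lands in an occupied pair, forcing a sum of 22.

17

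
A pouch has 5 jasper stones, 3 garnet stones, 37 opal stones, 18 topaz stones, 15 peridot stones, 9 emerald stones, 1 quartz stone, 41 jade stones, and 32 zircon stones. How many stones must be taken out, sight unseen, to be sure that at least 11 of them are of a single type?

The 9 types are the holes; the stones drawn are the pigeons.
To avoid 11 of any one type, the worst case takes at most 10 of each type, or every stone of a type that has fewer than 10.
That gives 5 + 3 + 10 + 10 + 10 + 9 + 1 + 10 + 10 = 68 stones with no type reaching 11.
The next stone forces some type to 11, so 68 + 1 = 69.

69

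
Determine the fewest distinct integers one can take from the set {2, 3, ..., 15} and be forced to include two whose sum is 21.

Group the elements by complementary pair {x, 21−x}: {6,15}, {7,14}, {8,13}, …, giving 5 two-element pairs and 4 integers whose partner 21−x falls outside [2,15].
Treating each of those 9 groups as a pigeonhole, one can pick one integer per group — 9 integers — with no two summing to 21.
The 10th integer lands in an occupied pair, forcing a sum of 21.

10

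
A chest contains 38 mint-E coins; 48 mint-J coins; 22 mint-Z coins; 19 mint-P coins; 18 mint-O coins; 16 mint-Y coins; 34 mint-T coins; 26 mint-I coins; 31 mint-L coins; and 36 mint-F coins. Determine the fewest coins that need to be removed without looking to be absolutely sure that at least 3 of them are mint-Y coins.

In the worst case for collecting mint-Y coins, every non-mint-Y coin comes out first.
There are 38 + 48 + 22 + 19 + 18 + 34 + 26 + 31 + 36 = 272 non-mint-Y coins altogether.
After those, each further coin must be mint-Y, so 272 + 3 = 275 draws guarantee 3 mint-Y coins.

275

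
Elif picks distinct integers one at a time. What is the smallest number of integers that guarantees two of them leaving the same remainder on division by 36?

By pigeonhole, the 36 residue classes mod 36 are the pigeonholes.
With 36 integers one could put 1 in each residue class and have no class reach 2.
The 37th integer pushes some class to 2, so 36·1 + 1 = 37.

37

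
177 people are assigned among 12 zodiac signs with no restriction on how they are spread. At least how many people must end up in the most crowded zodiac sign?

By pigeonhole, the 12 zodiac signs are the holes and the 177 people are the pigeons.
If every zodiac sign held at most 14 people, the total would be at most 12 × 14 = 168, which is less than 177.
So some zodiac sign holds at least ⌈177/12⌉ = 15 people.

15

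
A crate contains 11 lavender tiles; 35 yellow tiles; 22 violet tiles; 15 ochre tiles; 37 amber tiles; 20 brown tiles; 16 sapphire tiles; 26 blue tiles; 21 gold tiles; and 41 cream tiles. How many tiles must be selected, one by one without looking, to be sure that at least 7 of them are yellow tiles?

216

In the worst case for collecting yellow tiles, every non-yellow tile comes out first.
There are 11 + 22 + 15 + 37 + 20 + 16 + 26 + 21 + 41 = 209 non-yellow tiles altogether.
After those, each further tile must be yellow, so 209 + 7 = 216 draws guarantee 7 yellow tiles.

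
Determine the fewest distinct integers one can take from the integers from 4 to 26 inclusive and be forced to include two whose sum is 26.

A set avoiding the sum 26 can contain at most one of each pair {x, 26−x}, plus the 5 elements whose complement lies outside the range or equal to its own complement.
The integers 13, …, 26 (14 of them) are such a set: any two sum to at least 13+14 = 27 > 26.
Pigeonhole: any 15th integer completes one of the 9 pairs, so 15 choices force a sum of 26.

15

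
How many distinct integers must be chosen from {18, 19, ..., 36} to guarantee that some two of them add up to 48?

14

A set avoiding the sum 48 can contain at most one of each pair {x, 48−x}, plus the 7 elements whose complement lies outside the range or equal to its own complement.
The integers 24, …, 36 (13 of them) are such a set: any two sum to at least 24+25 = 49 > 48.
Any 14th integer completes one of the 6 pairs, so 14 choices force a sum of 48.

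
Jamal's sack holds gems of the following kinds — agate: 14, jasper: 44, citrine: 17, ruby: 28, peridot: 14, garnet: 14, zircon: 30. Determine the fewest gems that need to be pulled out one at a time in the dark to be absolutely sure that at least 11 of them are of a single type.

71

By the pigeonhole principle, the 7 types are the holes; the gems drawn are the pigeons.
To avoid 11 of any one type, the worst case takes at most 10 of each type.
That gives 10 + 10 + 10 + 10 + 10 + 10 + 10 = 70 gems with no type reaching 11.
The next gem forces some type to 11, so 70 + 1 = 71.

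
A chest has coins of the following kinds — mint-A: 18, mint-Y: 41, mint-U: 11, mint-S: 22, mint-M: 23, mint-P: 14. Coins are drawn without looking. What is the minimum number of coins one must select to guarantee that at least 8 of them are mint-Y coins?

In the worst case for collecting mint-Y coins, every non-mint-Y coin comes out first.
There are 18 + 11 + 22 + 23 + 14 = 88 non-mint-Y coins altogether.
After those, each further coin must be mint-Y, so 88 + 8 = 96 draws guarantee 8 mint-Y coins.

96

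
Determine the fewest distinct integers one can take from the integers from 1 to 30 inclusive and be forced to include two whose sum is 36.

Two chosen integers sum to 36 exactly when both halves of some pair {x, 36−x} with 6 ≤ x ≤ 36−x ≤ 30 are chosen — 12 such pairs.
The remaining 6 elements (those with no distinct partner in range) can never complete a 36-sum, so the worst case takes all of them and one from each pair: 6 + 12 = 18.
Pigeonhole: the 19th integer has to be the second member of some pair, so 18 + 1 = 19.

19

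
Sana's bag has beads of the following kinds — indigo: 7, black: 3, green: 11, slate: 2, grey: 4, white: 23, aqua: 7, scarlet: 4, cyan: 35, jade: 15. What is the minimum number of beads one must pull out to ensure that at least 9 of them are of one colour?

An adversary could hand out at most 8 beads per colour (6 colours run out sooner): 7 + 3 + 8 + 2 + 4 + 8 + 7 + 4 + 8 + 8 = 59 beads and still no colour has 9.
By pigeonhole, one more bead lands in a colour already at 8, so 60 draws are enough and 59 are not.

60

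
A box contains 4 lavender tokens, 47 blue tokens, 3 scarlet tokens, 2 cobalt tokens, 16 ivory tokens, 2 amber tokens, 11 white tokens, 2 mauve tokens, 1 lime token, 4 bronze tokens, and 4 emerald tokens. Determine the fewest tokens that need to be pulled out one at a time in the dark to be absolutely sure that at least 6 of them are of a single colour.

38

Pigeonhole: the 11 colours are the holes; the tokens drawn are the pigeons.
To avoid 6 of any one colour, the worst case takes at most 5 of each colour, or every token of a colour that has fewer than 5.
That gives 4 + 5 + 3 + 2 + 5 + 2 + 5 + 2 + 1 + 4 + 4 = 37 tokens with no colour reaching 6.
The next token forces some colour to 6, so 37 + 1 = 38.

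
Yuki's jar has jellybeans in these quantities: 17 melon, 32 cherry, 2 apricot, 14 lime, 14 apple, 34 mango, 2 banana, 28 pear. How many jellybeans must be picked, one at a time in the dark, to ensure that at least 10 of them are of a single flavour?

59

The 8 flavours are the holes; the jellybeans drawn are the pigeons.
To avoid 10 of any one flavour, the worst case takes at most 9 of each flavour, or every jellybean of a flavour that has fewer than 9.
That gives 9 + 9 + 2 + 9 + 9 + 9 + 2 + 9 = 58 jellybeans with no flavour reaching 10.
The next jellybean forces some flavour to 10, so 58 + 1 = 59.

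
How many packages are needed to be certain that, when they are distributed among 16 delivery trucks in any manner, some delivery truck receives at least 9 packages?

129

With 128 packages one could put exactly 8 in each of the 16 delivery trucks, and no delivery truck would reach 9.
One more package must land in a delivery truck that already has 8, giving it 9.
So 16 × 8 + 1 = 129 packages are required.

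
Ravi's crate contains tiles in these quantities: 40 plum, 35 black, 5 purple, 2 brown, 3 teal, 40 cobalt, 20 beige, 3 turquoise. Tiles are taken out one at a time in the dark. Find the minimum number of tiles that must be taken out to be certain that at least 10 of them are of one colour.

Put each drawn tile into a box by colour. The largest draw with every box below 10 takes min(count, 9) from each colour; colours with fewer than 9 contribute all they have.
Σ min(cᵢ, 9) = 9 + 9 + 5 + 2 + 3 + 9 + 9 + 3 = 49.
Draw number 49 + 1 = 50 must push one box to 10.

50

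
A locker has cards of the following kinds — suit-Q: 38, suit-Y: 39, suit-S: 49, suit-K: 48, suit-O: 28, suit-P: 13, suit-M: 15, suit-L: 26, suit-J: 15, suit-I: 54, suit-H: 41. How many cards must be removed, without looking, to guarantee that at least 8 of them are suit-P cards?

361

In the worst case for collecting suit-P cards, every non-suit-P card comes out first.
There are 38 + 39 + 49 + 48 + 28 + 15 + 26 + 15 + 54 + 41 = 353 non-suit-P cards altogether.
After those, each further card must be suit-P, so 353 + 8 = 361 draws guarantee 8 suit-P cards.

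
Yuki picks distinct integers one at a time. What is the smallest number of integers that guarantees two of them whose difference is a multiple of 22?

Integers whose pairwise differences are multiples of 22 are exactly those sharing a remainder mod 22. By pigeonhole, the 22 residue classes mod 22 are the pigeonholes.
With 22 integers one could put 1 in each residue class and have no class reach 2.
The 23rd integer pushes some class to 2, so 22·1 + 1 = 23.

23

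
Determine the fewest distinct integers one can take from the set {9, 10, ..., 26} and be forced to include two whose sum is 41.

13

A set avoiding the sum 41 can contain at most one of each pair {x, 41−x}, plus the 6 elements whose complement lies outside the range.
The integers 9, …, 20 (12 of them) are such a set: any two sum to at least 9+10 = 19 and at most 19+20 = 39 < 41.
By the pigeonhole principle, any 13th integer completes one of the 6 pairs, so 13 choices force a sum of 41.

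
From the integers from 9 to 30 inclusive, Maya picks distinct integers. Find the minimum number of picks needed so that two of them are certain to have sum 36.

Group the elements by complementary pair {x, 36−x}: {9,27}, {10,26}, {11,25}, …, giving 9 two-element pairs; the single value 18 (it cannot pair with itself since the integers are distinct); and 3 integers whose partner 36−x falls outside [9,30].
Pigeonhole: treating each of those 13 groups as a pigeonhole, one can pick one integer per group — 13 integers — with no two summing to 36.
The 14th integer lands in an occupied pair, forcing a sum of 36.

14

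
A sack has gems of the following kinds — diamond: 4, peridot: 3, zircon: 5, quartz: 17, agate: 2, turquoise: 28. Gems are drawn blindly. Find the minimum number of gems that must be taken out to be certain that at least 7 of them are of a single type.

27

An adversary could hand out at most 6 gems per type (4 types run out sooner): 4 + 3 + 5 + 6 + 2 + 6 = 26 gems and still no type has 7.
One more gem lands in a type already at 6, so 27 draws are enough and 26 are not.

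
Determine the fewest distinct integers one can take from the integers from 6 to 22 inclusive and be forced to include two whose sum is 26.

11

Two chosen integers sum to 26 exactly when both halves of some pair {x, 26−x} with 6 ≤ x ≤ 26−x ≤ 20 are chosen — 7 such pairs.
The remaining 3 elements (those with no distinct partner in range) can never complete a 26-sum, so the worst case takes all of them and one from each pair: 3 + 7 = 10.
The 11th integer has to be the second member of some pair, so 10 + 1 = 11.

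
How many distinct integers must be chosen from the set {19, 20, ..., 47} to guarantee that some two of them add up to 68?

Group the elements by complementary pair {x, 68−x}: {21,47}, {22,46}, {23,45}, …, giving 13 two-element pairs; the single value 34 (it cannot pair with itself since the integers are distinct); and 2 integers whose partner 68−x falls outside [19,47].
By pigeonhole, treating each of those 16 groups as a pigeonhole, one can pick one integer per group — 16 integers — with no two summing to 68.
The 17th integer lands in an occupied pair, forcing a sum of 68.

17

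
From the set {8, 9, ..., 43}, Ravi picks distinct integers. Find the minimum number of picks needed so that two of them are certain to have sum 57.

Group the elements by complementary pair {x, 57−x}: {14,43}, {15,42}, {16,41}, …, giving 15 two-element pairs and 6 integers whose partner 57−x falls outside [8,43].
Pigeonhole: treating each of those 21 groups as a pigeonhole, one can pick one integer per group — 21 integers — with no two summing to 57.
The 22nd integer lands in an occupied pair, forcing a sum of 57.

22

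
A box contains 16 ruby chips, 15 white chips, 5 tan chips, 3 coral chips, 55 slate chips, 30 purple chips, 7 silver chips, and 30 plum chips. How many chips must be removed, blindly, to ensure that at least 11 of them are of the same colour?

An adversary could hand out at most 10 chips per colour (tan, coral, silver run out sooner): 10 + 10 + 5 + 3 + 10 + 10 + 7 + 10 = 65 chips and still no colour has 11.
By pigeonhole, one more chip lands in a colour already at 10, so 66 draws are enough and 65 are not.

66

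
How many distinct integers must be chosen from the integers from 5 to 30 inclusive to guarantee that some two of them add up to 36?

15

Group the elements by complementary pair {x, 36−x}: {6,30}, {7,29}, {8,28}, …, giving 12 two-element pairs, the single value 18 (it cannot pair with itself since the integers are distinct), and 1 integer whose partner 36−x falls outside [5,30].
By pigeonhole, treating each of those 14 groups as a pigeonhole, one can pick one integer per group — 14 integers — with no two summing to 36.
The 15th integer lands in an occupied pair, forcing a sum of 36.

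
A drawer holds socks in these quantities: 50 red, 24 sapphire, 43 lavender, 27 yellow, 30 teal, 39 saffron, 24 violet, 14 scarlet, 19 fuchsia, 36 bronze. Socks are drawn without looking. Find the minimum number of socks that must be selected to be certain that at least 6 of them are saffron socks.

In the worst case for collecting saffron socks, every non-saffron sock comes out first.
There are 50 + 24 + 43 + 27 + 30 + 24 + 14 + 19 + 36 = 267 non-saffron socks altogether.
After those, each further sock must be saffron, so 267 + 6 = 273 draws guarantee 6 saffron socks.

273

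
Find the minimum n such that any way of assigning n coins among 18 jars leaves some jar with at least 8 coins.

127

With 126 coins one could put exactly 7 in each of the 18 jars, and no jar would reach 8.
By pigeonhole, one more coin must land in a jar that already has 7, giving it 8.
So 18 × 7 + 1 = 127 coins are required.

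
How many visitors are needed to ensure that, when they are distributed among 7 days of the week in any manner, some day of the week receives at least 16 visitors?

With 105 visitors one could put exactly 15 in each of the 7 days of the week, and no day of the week would reach 16.
One more visitor must land in a day of the week that already has 15, giving it 16.
So 7 × 15 + 1 = 106 visitors are required.

106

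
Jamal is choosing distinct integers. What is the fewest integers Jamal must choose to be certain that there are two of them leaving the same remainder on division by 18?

19

By the pigeonhole principle, the 18 residue classes mod 18 are the pigeonholes.
With 18 integers one could put 1 in each residue class and have no class reach 2.
The 19th integer pushes some class to 2, so 18·1 + 1 = 19.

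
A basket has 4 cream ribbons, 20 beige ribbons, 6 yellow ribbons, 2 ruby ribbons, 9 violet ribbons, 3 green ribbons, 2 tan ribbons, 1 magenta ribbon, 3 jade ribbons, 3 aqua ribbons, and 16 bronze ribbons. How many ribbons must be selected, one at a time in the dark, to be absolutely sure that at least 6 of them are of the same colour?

An adversary could hand out at most 5 ribbons per colour (7 colours run out sooner): 4 + 5 + 5 + 2 + 5 + 3 + 2 + 1 + 3 + 3 + 5 = 38 ribbons and still no colour has 6.
Pigeonhole: one more ribbon lands in a colour already at 5, so 39 draws are enough and 38 are not.

39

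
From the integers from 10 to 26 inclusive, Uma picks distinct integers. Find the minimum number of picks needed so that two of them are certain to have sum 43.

A set avoiding the sum 43 can contain at most one of each pair {x, 43−x}, plus the 7 elements whose complement lies outside the range.
The integers 10, …, 21 (12 of them) are such a set: any two sum to at least 10+11 = 21 and at most 20+21 = 41 < 43.
By pigeonhole, any 13th integer completes one of the 5 pairs, so 13 choices force a sum of 43.

13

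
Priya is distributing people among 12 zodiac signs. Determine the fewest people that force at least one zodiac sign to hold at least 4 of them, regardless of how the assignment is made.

37

With 36 people one could put exactly 3 in each of the 12 zodiac signs, and no zodiac sign would reach 4.
One more person must land in a zodiac sign that already has 3, giving it 4.
So 12 × 3 + 1 = 37 people are required.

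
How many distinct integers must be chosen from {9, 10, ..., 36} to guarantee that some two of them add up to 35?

20

Group the elements by complementary pair {x, 35−x}: {9,26}, {10,25}, {11,24}, …, giving 9 two-element pairs and 10 integers whose partner 35−x falls outside [9,36].
By the pigeonhole principle, treating each of those 19 groups as a pigeonhole, one can pick one integer per group — 19 integers — with no two summing to 35.
The 20th integer lands in an occupied pair, forcing a sum of 35.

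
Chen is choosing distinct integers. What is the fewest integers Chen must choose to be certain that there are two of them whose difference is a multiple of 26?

Integers whose pairwise differences are multiples of 26 are exactly those sharing a remainder mod 26. By pigeonhole, the 26 residue classes mod 26 are the pigeonholes.
With 26 integers one could put 1 in each residue class and have no class reach 2.
The 27th integer pushes some class to 2, so 26·1 + 1 = 27.

27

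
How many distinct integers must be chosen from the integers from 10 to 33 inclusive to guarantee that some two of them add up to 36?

Two chosen integers sum to 36 exactly when both halves of some pair {x, 36−x} with 10 ≤ x ≤ 36−x ≤ 26 are chosen — 8 such pairs.
The remaining 8 elements (those with no distinct partner in range) can never complete a 36-sum, so the worst case takes all of them and one from each pair: 8 + 8 = 16.
Pigeonhole: the 17th integer has to be the second member of some pair, so 16 + 1 = 17.

17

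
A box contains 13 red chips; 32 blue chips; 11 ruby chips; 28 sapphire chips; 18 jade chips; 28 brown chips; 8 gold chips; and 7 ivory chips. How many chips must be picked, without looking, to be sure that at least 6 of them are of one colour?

The 8 colours are the holes; the chips drawn are the pigeons.
To avoid 6 of any one colour, the worst case takes at most 5 of each colour.
That gives 5 + 5 + 5 + 5 + 5 + 5 + 5 + 5 = 40 chips with no colour reaching 6.
The next chip forces some colour to 6, so 40 + 1 = 41.

41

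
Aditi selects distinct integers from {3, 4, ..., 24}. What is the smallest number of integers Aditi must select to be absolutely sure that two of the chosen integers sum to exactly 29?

Two chosen integers sum to 29 exactly when both halves of some pair {x, 29−x} with 5 ≤ x ≤ 29−x ≤ 24 are chosen — 10 such pairs.
The remaining 2 elements (those with no distinct partner in range) can never complete a 29-sum, so the worst case takes all of them and one from each pair: 2 + 10 = 12.
By pigeonhole, the 13th integer has to be the second member of some pair, so 12 + 1 = 13.

13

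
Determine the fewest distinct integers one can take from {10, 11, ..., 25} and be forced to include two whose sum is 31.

Group the elements by complementary pair {x, 31−x}: {10,21}, {11,20}, {12,19}, …, giving 6 two-element pairs and 4 integers whose partner 31−x falls outside [10,25].
Treating each of those 10 groups as a pigeonhole, one can pick one integer per group — 10 integers — with no two summing to 31.
The 11th integer lands in an occupied pair, forcing a sum of 31.

11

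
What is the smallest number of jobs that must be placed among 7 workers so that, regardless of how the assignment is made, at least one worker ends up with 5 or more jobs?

29

With 28 jobs one could put exactly 4 in each of the 7 workers, and no worker would reach 5.
One more job must land in a worker that already has 4, giving it 5.
So 7 × 4 + 1 = 29 jobs are required.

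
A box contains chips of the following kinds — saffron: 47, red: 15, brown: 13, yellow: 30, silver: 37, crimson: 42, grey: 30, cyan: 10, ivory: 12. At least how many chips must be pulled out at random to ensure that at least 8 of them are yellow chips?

214

In the worst case for collecting yellow chips, every non-yellow chip comes out first.
There are 47 + 15 + 13 + 37 + 42 + 30 + 10 + 12 = 206 non-yellow chips altogether.
After those, each further chip must be yellow, so 206 + 8 = 214 draws guarantee 8 yellow chips.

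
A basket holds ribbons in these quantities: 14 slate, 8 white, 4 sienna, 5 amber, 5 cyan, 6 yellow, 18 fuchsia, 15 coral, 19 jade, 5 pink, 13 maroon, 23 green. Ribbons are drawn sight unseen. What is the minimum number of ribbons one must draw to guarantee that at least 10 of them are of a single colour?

An adversary could hand out at most 9 ribbons per colour (6 colours run out sooner): 9 + 8 + 4 + 5 + 5 + 6 + 9 + 9 + 9 + 5 + 9 + 9 = 87 ribbons and still no colour has 10.
By pigeonhole, one more ribbon lands in a colour already at 9, so 88 draws are enough and 87 are not.

88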